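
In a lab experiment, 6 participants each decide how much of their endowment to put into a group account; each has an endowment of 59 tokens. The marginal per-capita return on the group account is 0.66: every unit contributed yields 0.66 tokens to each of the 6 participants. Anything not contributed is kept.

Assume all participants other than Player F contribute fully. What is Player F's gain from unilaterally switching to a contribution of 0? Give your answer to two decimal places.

Switching from a contribution of 59 to 0 lets Player F keep an extra 59 tokens, but lowers the group account by 59, which costs Player F their own share of that drop: 0.66 × 59 = 38.94.
Net gain = 59 − 38.94 = 20.06. The private return per contributed unit (0.66) is below 1, so free-riding is indeed the best response regardless of what the others do.

20.06 tokens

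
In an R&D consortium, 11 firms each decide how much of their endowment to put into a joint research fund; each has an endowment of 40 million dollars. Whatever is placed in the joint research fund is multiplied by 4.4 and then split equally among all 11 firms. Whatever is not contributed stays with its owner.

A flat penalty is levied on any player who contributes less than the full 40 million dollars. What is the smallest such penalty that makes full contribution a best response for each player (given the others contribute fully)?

Given the others contribute fully, the best deviation is to contribute 0 (any partial contribution still incurs the fine and gives up units whose private return 0.4000 is below 1).
Deviating from 40 to 0 saves 40 million dollars but forfeits the deviator's share of the drop in the joint research fund: 4.4/11 × 40 = 16.00.
So the deviation gain is 40 − 16.00 = 24.00, and the fine must be at least 24.00 million dollars to wipe it out.

24.00 million dollars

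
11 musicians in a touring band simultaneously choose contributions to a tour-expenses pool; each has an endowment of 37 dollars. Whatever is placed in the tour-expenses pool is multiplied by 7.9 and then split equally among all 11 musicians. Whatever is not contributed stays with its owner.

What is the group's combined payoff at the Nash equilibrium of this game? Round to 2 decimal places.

407.00 dollars

Each contributed unit returns 7.9/11 = 0.7182 to its contributor — below 1 — so contributing 0 is dominant for every player. At the Nash equilibrium everyone keeps their 37, and the group total is 11 × 37 = 407.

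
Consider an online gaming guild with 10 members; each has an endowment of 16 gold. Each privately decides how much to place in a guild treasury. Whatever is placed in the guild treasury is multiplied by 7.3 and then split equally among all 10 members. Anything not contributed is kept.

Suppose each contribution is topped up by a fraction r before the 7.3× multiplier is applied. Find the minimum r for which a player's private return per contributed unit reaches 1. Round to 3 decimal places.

0.370

With matching at rate r, one contributed unit becomes (1 + r) in the guild treasury and returns 7.3 × (1 + r) / 10 to the contributor.
Setting this equal to 1: 1 + r = 10/7.3 = 1.3699.
So the minimum matching rate is r = 1.3699 − 1 = 0.370.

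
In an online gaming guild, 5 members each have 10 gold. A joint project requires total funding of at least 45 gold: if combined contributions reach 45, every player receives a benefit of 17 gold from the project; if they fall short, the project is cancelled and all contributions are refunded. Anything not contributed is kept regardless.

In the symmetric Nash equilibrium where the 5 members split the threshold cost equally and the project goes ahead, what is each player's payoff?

18 gold

Equal share of the threshold: 45/5 = 9.
At this profile no one gains by cutting their contribution: any cut drops the total below 45, the project is cancelled, contributions are refunded, and the deviator ends with 10, which is less than 10 − 9 + 17 = 18. Contributing more than 9 just wastes the excess. So contributing exactly 9 is a best response.
Each player's payoff: 10 − 9 + 17 = 18.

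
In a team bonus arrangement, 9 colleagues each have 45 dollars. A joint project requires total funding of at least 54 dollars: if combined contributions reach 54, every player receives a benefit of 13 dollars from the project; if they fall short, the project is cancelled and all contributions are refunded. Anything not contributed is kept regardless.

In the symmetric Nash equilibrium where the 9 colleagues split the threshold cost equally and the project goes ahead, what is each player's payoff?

52 dollars

Equal share of the threshold: 54/9 = 6.
At this profile no one gains by cutting their contribution: any cut drops the total below 54, the project is cancelled, contributions are refunded, and the deviator ends with 45, which is less than 45 − 6 + 13 = 52. Contributing more than 6 just wastes the excess. So contributing exactly 6 is a best response.
Each player's payoff: 45 − 6 + 13 = 52.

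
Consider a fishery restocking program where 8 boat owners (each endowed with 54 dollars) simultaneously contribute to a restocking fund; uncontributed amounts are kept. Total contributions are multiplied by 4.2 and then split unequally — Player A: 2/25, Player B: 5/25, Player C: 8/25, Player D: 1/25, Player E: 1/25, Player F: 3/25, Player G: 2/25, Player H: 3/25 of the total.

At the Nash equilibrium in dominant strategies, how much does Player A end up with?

72.14 dollars

For player j, contributing a unit is worthwhile iff 4.2 × (j's share) ≥ 1, i.e. iff j's share is at least 0.2381.
The only share above 0.2381 is Player C's 8/25, contributing 54; the remaining 7 contribute 0. Total contributed: 54.
Player A keeps 54 and receives 4.2 × 54 × 2/25 = 18.14 from the restocking fund, for a payoff of 72.14.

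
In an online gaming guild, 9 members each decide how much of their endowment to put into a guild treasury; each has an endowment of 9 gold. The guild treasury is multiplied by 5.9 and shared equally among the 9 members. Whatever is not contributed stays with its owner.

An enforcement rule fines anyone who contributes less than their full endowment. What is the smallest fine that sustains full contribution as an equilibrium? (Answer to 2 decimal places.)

3.10 gold

Given the others contribute fully, the best deviation is to contribute 0 (any partial contribution still incurs the fine and gives up units whose private return 0.6556 is below 1).
Deviating from 9 to 0 saves 9 gold but forfeits the deviator's share of the drop in the guild treasury: 5.9/9 × 9 = 5.90.
So the deviation gain is 9 − 5.90 = 3.10, and the fine must be at least 3.10 gold to wipe it out.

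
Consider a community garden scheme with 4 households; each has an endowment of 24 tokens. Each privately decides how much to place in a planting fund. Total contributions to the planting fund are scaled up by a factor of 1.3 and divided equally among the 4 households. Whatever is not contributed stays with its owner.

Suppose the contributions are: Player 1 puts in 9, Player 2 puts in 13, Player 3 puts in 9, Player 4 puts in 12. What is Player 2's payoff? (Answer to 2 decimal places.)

24.98 tokens

Total contributed: 9 + 13 + 9 + 12 = 43.
Each receives 1.3 × 43 / 4 = 13.98 from the planting fund.
Player 2 keeps 24 − 13 = 11, so Player 2's payoff is 11 + 13.98 = 24.98.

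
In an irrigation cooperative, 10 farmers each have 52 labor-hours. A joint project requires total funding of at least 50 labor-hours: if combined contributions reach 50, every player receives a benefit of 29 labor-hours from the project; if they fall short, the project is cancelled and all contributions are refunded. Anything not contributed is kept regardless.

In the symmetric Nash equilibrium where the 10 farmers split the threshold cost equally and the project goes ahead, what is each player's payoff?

Equal share of the threshold: 50/10 = 5.
At this profile no one gains by cutting their contribution: any cut drops the total below 50, the project is cancelled, contributions are refunded, and the deviator ends with 52, which is less than 52 − 5 + 29 = 76. Contributing more than 5 just wastes the excess. So contributing exactly 5 is a best response.
Each player's payoff: 52 − 5 + 29 = 76.

76 labor-hours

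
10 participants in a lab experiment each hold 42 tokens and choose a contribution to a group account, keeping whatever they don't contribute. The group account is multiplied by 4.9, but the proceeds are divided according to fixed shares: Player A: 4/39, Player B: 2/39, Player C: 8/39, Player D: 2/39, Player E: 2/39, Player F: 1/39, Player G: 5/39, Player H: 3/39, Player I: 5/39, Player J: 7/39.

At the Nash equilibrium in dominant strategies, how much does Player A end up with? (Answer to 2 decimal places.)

For player j, contributing a unit is worthwhile iff 4.9 × (j's share) ≥ 1, i.e. iff j's share is at least 0.2041.
Player C alone (share 8/39) is above the threshold, contributing 42; the remaining 9 contribute 0. Total contributed: 42.
Player A keeps 42 and receives 4.9 × 42 × 4/39 = 21.11 from the group account, for a payoff of 63.11.

63.11 tokens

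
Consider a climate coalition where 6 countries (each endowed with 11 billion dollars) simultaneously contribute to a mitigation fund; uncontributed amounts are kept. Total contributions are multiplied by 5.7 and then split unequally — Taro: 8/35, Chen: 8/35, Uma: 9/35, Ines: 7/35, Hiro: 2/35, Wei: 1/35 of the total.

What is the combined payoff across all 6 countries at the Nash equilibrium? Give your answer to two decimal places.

272.80 billion dollars

A player with share s gets back 5.7·s per unit contributed, so full contribution is dominant for anyone with s > 1/5.7 = 0.1754 and zero contribution is dominant for anyone below.
The shares above 0.1754 belong to Taro, Chen, Uma and Ines, contributing 11 each; the remaining 2 contribute 0. Total contributed: 44.
The mitigation fund pays out 5.7 × 44 = 250.80 in total (split across the unequal shares, but the aggregate is all that matters for the group sum).
The 2 free-riders keep 11 each, adding 22. Group total = 22 + 250.80 = 272.80.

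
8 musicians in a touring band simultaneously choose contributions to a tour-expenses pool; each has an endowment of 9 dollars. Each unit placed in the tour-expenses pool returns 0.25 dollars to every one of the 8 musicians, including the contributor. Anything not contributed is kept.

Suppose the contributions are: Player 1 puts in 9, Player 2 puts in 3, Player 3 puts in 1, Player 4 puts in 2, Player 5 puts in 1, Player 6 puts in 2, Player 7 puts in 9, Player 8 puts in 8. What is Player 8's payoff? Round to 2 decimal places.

Total contributed: 9 + 3 + 1 + 2 + 1 + 2 + 9 + 8 = 35.
Each receives 0.25 × 35 = 8.75 from the tour-expenses pool.
Player 8 keeps 9 − 8 = 1, so Player 8's payoff is 1 + 8.75 = 9.75.

9.75 dollars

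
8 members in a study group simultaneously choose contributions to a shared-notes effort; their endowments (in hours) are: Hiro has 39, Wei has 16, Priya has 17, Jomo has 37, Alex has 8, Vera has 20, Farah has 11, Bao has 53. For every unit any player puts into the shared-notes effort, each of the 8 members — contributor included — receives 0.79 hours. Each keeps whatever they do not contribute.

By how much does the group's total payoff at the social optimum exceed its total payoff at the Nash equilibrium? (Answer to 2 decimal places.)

The private return per contributed unit is 0.79 < 1 for everyone, so the Nash equilibrium is zero contribution and the group total is Σ E_j = 39 + 16 + 17 + 37 + 8 + 20 + 11 + 53 = 201.
Each contributed unit returns 6.320 to the group, so the social optimum is full contribution by everyone: group total = 6.320 × 201 = 1270.32.
Efficiency loss = (6.320 − 1) × 201 = 1069.32.

1069.32 hours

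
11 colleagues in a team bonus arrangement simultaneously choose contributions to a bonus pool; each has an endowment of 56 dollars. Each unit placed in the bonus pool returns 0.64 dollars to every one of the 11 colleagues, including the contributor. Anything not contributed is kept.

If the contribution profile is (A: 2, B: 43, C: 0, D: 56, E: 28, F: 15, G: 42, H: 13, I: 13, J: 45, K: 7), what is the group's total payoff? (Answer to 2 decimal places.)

2210.56 dollars

Total contributed: 2 + 43 + 0 + 56 + 28 + 15 + 42 + 13 + 13 + 45 + 7 = 264; total kept: 11 × 56 − 264 = 352.
The bonus pool pays out 0.64 × 11 × 264 = 1858.56 in aggregate.
Group total = 352 + 1858.56 = 2210.56.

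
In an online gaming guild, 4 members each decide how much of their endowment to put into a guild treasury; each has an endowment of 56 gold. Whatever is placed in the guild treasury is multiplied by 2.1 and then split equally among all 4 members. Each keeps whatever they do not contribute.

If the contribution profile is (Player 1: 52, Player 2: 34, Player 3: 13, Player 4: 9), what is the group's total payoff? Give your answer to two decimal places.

342.80 gold

Total contributed: 52 + 34 + 13 + 9 = 108; total kept: 4 × 56 − 108 = 116.
The guild treasury pays out 2.1 × 108 = 226.80 in aggregate.
Group total = 116 + 226.80 = 342.80.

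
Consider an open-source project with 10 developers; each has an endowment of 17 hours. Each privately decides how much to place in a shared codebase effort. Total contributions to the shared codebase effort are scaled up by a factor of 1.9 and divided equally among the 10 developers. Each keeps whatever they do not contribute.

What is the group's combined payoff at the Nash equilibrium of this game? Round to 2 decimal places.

170.00 hours

Each contributed unit returns 1.9/10 = 0.1900 to its contributor — below 1 — so contributing 0 is dominant for every player. At the Nash equilibrium everyone keeps their 17, and the group total is 10 × 17 = 170.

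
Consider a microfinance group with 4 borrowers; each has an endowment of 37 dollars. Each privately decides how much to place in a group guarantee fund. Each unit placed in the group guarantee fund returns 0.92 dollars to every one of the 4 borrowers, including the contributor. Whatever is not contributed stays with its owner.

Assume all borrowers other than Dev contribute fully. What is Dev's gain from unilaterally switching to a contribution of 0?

2.96 dollars

Switching from a contribution of 37 to 0 lets Dev keep an extra 37 dollars, but lowers the group guarantee fund by 37, which costs Dev their own share of that drop: 0.92 × 37 = 34.04.
Net gain = 37 − 34.04 = 2.96. The private return per contributed unit (0.92) is below 1, so free-riding is indeed the best response regardless of what the others do.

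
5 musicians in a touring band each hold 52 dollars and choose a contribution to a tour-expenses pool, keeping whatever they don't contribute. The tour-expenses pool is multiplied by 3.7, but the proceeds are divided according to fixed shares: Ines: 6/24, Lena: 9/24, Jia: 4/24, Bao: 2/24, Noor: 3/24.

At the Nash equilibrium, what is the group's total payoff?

Player j's private return per contributed unit is 3.7 × (j's share). Contributing is weakly dominant for j when that share is at least 1/3.7 = 0.2703, and contributing 0 is dominant otherwise.
Lena alone (share 9/24) is above the threshold, contributing 52; the remaining 4 contribute 0. Total contributed: 52.
The tour-expenses pool pays out 3.7 × 52 = 192.40 in total (split across the unequal shares, but the aggregate is all that matters for the group sum).
The 4 free-riders keep 52 each, adding 208. Group total = 208 + 192.40 = 400.40.

400.40 dollars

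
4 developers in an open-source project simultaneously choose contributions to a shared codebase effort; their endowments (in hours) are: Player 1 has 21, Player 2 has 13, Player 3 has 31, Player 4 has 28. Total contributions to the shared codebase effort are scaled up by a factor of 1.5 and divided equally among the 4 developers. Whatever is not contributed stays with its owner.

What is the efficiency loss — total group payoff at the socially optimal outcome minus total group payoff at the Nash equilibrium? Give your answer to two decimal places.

46.50 hours

The private return per contributed unit is 1.5/4 = 0.3750 < 1 for every player regardless of endowment, so the Nash equilibrium is zero contribution and the group total is Σ E_j = 21 + 13 + 31 + 28 = 93.
Each contributed unit returns 1.500 to the group, so the social optimum is full contribution by everyone: group total = 1.500 × 93 = 139.50.
Efficiency loss = (1.500 − 1) × 93 = 46.50.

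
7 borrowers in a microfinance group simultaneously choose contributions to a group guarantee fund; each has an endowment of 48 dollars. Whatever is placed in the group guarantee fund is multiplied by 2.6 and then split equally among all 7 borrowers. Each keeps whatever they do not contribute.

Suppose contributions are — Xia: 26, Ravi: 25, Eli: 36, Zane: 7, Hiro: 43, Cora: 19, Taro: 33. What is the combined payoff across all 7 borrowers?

Total contributed: 26 + 25 + 36 + 7 + 43 + 19 + 33 = 189; total kept: 7 × 48 − 189 = 147.
The group guarantee fund pays out 2.6 × 189 = 491.40 in aggregate.
Group total = 147 + 491.40 = 638.40.

638.40 dollars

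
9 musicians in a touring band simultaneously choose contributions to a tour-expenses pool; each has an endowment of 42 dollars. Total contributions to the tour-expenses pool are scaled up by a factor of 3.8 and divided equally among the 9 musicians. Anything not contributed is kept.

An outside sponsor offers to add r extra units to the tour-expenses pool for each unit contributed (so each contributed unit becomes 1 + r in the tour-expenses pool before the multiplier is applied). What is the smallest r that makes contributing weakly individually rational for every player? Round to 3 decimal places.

With matching at rate r, one contributed unit becomes (1 + r) in the tour-expenses pool and returns 3.8 × (1 + r) / 9 to the contributor.
Setting this equal to 1: 1 + r = 9/3.8 = 2.3684.
So the minimum matching rate is r = 2.3684 − 1 = 1.368.

1.368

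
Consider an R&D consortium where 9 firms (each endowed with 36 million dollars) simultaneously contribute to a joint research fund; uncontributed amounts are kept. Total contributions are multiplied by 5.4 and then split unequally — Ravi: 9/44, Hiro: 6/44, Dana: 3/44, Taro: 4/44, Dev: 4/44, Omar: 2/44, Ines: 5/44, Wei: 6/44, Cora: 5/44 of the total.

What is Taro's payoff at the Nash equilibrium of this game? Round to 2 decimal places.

A player with share s gets back 5.4·s per unit contributed, so full contribution is dominant for anyone with s > 1/5.4 = 0.1852 and zero contribution is dominant for anyone below.
Ravi alone (share 9/44) is above the threshold, contributing 36; the remaining 8 contribute 0. Total contributed: 36.
Taro keeps 36 and receives 5.4 × 36 × 4/44 = 17.67 from the joint research fund, for a payoff of 53.67.

53.67 million dollars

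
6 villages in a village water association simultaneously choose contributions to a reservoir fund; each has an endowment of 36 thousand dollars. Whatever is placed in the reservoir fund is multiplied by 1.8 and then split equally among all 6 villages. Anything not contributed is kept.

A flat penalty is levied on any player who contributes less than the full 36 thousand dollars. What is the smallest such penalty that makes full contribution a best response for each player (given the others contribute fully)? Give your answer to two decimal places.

25.20 thousand dollars

Given the others contribute fully, the best deviation is to contribute 0 (any partial contribution still incurs the fine and gives up units whose private return 0.3000 is below 1).
Deviating from 36 to 0 saves 36 thousand dollars but forfeits the deviator's share of the drop in the reservoir fund: 1.8/6 × 36 = 10.80.
So the deviation gain is 36 − 10.80 = 25.20, and the fine must be at least 25.20 thousand dollars to wipe it out.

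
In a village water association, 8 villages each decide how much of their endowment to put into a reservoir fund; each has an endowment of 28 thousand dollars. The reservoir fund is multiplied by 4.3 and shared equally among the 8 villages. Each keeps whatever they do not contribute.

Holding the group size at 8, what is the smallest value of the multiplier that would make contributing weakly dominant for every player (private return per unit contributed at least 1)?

8

A contributed unit returns (multiplier)/8 to its contributor.
This reaches 1 exactly when the multiplier is 8.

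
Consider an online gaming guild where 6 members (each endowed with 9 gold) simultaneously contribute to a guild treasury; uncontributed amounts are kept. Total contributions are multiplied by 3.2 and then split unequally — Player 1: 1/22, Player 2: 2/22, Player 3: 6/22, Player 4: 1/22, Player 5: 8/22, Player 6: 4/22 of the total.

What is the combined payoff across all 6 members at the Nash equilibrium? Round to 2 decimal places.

73.80 gold

For player j, contributing a unit is worthwhile iff 3.2 × (j's share) ≥ 1, i.e. iff j's share is at least 0.3125.
Player 5 alone (share 8/22) is above the threshold, contributing 9; the remaining 5 contribute 0. Total contributed: 9.
The guild treasury pays out 3.2 × 9 = 28.80 in total (split across the unequal shares, but the aggregate is all that matters for the group sum).
The 5 free-riders keep 9 each, adding 45. Group total = 45 + 28.80 = 73.80.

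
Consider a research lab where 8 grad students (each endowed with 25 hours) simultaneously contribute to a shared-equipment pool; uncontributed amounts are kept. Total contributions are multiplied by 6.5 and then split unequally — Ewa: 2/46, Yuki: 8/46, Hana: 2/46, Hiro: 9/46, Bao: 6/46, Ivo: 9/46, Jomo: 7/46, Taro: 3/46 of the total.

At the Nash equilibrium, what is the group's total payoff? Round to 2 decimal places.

612.50 hours

A player with share s gets back 6.5·s per unit contributed, so full contribution is dominant for anyone with s > 1/6.5 = 0.1538 and zero contribution is dominant for anyone below.
Yuki, Hiro and Ivo clear that bar, contributing 25 each; the remaining 5 contribute 0. Total contributed: 75.
The shared-equipment pool pays out 6.5 × 75 = 487.50 in total (split across the unequal shares, but the aggregate is all that matters for the group sum).
The 5 free-riders keep 25 each, adding 125. Group total = 125 + 487.50 = 612.50.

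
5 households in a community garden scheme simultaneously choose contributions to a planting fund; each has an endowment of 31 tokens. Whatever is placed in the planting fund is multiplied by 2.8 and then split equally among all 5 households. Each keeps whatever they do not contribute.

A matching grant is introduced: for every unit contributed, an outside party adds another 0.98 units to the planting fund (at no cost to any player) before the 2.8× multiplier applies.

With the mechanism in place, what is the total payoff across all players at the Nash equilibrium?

With the mechanism, a contributed unit returns 2.8 × 1.98 / 5 = 1.1088 per unit of net cost to the contributor — now above 1 — so contributing fully is weakly dominant for every player.
At the Nash equilibrium everyone contributes 31. Group total payoff = 2.8 × 1.98 × 155 = 859.32.

859.32 tokens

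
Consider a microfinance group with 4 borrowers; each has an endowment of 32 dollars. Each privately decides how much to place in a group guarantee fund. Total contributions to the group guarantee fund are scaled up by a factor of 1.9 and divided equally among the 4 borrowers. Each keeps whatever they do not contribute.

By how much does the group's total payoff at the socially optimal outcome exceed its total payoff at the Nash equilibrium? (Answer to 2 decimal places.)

115.20 dollars

Each contributed unit returns 1.9/4 = 0.4750 to its contributor — below 1 — so contributing 0 is dominant for every player. At the Nash equilibrium everyone keeps their 32, and the group total is 4 × 32 = 128.
Each contributed unit returns 1.900 to the group as a whole (0.4750 to each of 4 players), which exceeds 1, so the social optimum is full contribution: group total = 1.900 × 128 = 243.20.
Efficiency loss = 243.20 − 128 = 115.20.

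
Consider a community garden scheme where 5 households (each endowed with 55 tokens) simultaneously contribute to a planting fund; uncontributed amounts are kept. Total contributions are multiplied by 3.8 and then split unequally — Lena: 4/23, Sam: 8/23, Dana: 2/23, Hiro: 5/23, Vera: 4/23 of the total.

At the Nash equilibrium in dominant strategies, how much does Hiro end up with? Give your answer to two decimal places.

100.43 tokens

Each unit j contributes comes back to j as 3.8 × (j's share), so j prefers to contribute only if that share exceeds 1/3.8 = 0.2632; otherwise keeping the unit dominates.
Sam alone (share 8/23) is above the threshold, contributing 55; the remaining 4 contribute 0. Total contributed: 55.
Hiro keeps 55 and receives 3.8 × 55 × 5/23 = 45.43 from the planting fund, for a payoff of 100.43.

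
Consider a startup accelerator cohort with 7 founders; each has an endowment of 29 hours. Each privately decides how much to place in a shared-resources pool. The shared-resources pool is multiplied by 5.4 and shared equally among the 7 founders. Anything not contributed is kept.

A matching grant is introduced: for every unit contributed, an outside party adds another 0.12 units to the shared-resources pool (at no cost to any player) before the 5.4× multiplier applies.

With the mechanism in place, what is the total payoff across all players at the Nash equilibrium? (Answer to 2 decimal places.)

203.00 hours

The effective private return is 5.4 × 1.12 / 7 = 0.8640, which is still under 1, so the mechanism doesn't change anyone's dominant strategy: zero contribution.
At the Nash equilibrium no one contributes; group total payoff = 7 × 29 = 203.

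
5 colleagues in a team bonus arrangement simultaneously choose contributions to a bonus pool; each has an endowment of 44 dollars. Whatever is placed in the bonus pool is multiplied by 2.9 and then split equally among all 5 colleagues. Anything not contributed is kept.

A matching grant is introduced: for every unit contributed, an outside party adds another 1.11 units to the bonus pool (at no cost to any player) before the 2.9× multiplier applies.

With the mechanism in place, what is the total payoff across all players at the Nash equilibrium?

Under the mechanism each unit contributed yields 2.9 × 2.11 / 5 = 1.2238 back to its contributor per unit of net cost, which exceeds 1, making full contribution the dominant choice for everyone.
At the Nash equilibrium everyone contributes 44. Group total payoff = 2.9 × 2.11 × 220 = 1346.18.

1346.18 dollars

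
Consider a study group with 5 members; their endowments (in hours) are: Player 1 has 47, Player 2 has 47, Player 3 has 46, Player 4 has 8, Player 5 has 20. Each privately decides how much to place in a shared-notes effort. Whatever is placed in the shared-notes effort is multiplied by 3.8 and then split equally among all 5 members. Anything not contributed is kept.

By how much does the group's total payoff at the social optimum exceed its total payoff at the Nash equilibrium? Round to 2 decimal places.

470.40 hours

The private return per contributed unit is 3.8/5 = 0.7600 < 1 for every player regardless of endowment, so the Nash equilibrium is zero contribution and the group total is Σ E_j = 47 + 47 + 46 + 8 + 20 = 168.
Each contributed unit returns 3.800 to the group, so the social optimum is full contribution by everyone: group total = 3.800 × 168 = 638.40.
Efficiency loss = (3.800 − 1) × 168 = 470.40.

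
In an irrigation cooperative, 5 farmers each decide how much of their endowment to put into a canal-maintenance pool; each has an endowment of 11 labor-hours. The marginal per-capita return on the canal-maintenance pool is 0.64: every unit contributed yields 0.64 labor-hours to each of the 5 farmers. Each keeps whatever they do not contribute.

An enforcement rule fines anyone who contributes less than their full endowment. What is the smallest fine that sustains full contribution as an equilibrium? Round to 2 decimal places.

3.96 labor-hours

Given the others contribute fully, the best deviation is to contribute 0 (any partial contribution still incurs the fine and gives up units whose private return 0.64 is below 1).
Deviating from 11 to 0 saves 11 labor-hours but forfeits the deviator's share of the drop in the canal-maintenance pool: 0.64 × 11 = 7.04.
So the deviation gain is 11 − 7.04 = 3.96, and the fine must be at least 3.96 labor-hours to wipe it out.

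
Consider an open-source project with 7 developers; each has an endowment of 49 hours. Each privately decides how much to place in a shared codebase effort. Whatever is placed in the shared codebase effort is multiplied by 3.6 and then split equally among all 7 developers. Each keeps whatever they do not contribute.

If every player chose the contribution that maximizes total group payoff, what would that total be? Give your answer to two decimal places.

Each contributed unit returns 3.600 to the group as a whole (0.5143 to each of 7 players), which exceeds 1, so the social optimum is full contribution: group total = 3.600 × 343 = 1234.80.

1234.80 hours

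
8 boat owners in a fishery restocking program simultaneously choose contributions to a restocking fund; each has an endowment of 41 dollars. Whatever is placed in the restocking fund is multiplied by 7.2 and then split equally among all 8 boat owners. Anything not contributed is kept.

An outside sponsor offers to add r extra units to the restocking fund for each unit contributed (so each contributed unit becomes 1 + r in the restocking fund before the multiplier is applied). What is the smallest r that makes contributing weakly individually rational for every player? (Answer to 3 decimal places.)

0.111

With matching at rate r, one contributed unit becomes (1 + r) in the restocking fund and returns 7.2 × (1 + r) / 8 to the contributor.
Setting this equal to 1: 1 + r = 8/7.2 = 1.1111.
So the minimum matching rate is r = 1.1111 − 1 = 0.111.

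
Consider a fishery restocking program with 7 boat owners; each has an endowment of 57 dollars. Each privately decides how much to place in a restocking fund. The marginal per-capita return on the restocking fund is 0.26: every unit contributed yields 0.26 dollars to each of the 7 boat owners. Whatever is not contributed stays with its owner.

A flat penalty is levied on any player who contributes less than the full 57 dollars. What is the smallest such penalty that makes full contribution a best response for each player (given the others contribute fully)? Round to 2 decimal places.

Given the others contribute fully, the best deviation is to contribute 0 (any partial contribution still incurs the fine and gives up units whose private return 0.26 is below 1).
Deviating from 57 to 0 saves 57 dollars but forfeits the deviator's share of the drop in the restocking fund: 0.26 × 57 = 14.82.
So the deviation gain is 57 − 14.82 = 42.18, and the fine must be at least 42.18 dollars to wipe it out.

42.18 dollars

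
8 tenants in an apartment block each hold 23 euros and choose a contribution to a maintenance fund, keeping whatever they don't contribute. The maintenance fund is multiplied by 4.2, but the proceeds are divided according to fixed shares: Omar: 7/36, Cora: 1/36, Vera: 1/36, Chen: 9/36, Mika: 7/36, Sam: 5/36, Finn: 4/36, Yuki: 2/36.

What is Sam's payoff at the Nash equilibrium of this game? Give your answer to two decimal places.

Player j's private return per contributed unit is 4.2 × (j's share). Contributing is weakly dominant for j when that share is at least 1/4.2 = 0.2381, and contributing 0 is dominant otherwise.
Chen alone (share 9/36) is above the threshold, contributing 23; the remaining 7 contribute 0. Total contributed: 23.
Sam keeps 23 and receives 4.2 × 23 × 5/36 = 13.42 from the maintenance fund, for a payoff of 36.42.

36.42 euros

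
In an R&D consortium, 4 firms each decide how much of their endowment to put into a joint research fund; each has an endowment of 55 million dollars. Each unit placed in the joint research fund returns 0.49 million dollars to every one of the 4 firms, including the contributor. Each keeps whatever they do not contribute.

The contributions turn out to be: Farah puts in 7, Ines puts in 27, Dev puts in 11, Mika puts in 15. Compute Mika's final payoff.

69.40 million dollars

Total contributed: 7 + 27 + 11 + 15 = 60.
Each receives 0.49 × 60 = 29.40 from the joint research fund.
Mika keeps 55 − 15 = 40, so Mika's payoff is 40 + 29.40 = 69.40.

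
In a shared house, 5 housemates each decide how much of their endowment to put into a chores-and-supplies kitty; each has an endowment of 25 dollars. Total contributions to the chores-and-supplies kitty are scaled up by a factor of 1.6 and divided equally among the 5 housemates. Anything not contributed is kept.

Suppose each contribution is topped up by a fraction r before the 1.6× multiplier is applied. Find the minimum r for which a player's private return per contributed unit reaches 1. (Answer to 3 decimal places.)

With matching at rate r, one contributed unit becomes (1 + r) in the chores-and-supplies kitty and returns 1.6 × (1 + r) / 5 to the contributor.
Setting this equal to 1: 1 + r = 5/1.6 = 3.1250.
So the minimum matching rate is r = 3.1250 − 1 = 2.125.

2.125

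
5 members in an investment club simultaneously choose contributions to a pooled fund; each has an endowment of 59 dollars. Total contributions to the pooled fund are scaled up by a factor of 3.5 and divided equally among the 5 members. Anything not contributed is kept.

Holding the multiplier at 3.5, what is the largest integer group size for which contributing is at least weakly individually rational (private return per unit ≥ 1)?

3

Private return per unit is 3.5/(group size), which is ≥ 1 whenever the group size is ≤ 3.5.
The largest such integer is 3.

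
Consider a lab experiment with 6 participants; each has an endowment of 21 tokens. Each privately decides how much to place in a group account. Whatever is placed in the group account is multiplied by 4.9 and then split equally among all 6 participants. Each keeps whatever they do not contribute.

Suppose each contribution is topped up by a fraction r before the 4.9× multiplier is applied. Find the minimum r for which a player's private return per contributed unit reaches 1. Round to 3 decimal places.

0.224

With matching at rate r, one contributed unit becomes (1 + r) in the group account and returns 4.9 × (1 + r) / 6 to the contributor.
Setting this equal to 1: 1 + r = 6/4.9 = 1.2245.
So the minimum matching rate is r = 1.2245 − 1 = 0.224.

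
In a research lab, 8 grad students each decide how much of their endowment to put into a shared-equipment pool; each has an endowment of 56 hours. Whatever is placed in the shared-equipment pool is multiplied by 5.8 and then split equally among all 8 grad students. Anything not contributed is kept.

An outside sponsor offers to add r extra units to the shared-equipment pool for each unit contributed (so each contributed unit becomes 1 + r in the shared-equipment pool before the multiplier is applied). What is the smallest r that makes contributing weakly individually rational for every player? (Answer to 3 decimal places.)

0.379

With matching at rate r, one contributed unit becomes (1 + r) in the shared-equipment pool and returns 5.8 × (1 + r) / 8 to the contributor.
Setting this equal to 1: 1 + r = 8/5.8 = 1.3793.
So the minimum matching rate is r = 1.3793 − 1 = 0.379.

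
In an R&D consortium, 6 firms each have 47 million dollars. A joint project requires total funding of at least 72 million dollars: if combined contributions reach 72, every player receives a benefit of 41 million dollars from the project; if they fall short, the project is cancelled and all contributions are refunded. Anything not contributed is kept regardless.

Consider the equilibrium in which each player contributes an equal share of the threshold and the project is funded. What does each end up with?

Equal share of the threshold: 72/6 = 12.
At this profile no one gains by cutting their contribution: any cut drops the total below 72, the project is cancelled, contributions are refunded, and the deviator ends with 47, which is less than 47 − 12 + 41 = 76. Contributing more than 12 just wastes the excess. So contributing exactly 12 is a best response.
Each player's payoff: 47 − 12 + 41 = 76.

76 million dollars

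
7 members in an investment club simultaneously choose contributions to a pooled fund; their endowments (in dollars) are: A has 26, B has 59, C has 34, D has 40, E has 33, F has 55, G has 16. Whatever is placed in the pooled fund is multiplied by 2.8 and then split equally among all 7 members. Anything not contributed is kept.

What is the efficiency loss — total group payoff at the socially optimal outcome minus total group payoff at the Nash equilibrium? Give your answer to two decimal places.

473.40 dollars

The private return per contributed unit is 2.8/7 = 0.4000 < 1 for every player regardless of endowment, so the Nash equilibrium is zero contribution and the group total is Σ E_j = 26 + 59 + 34 + 40 + 33 + 55 + 16 = 263.
Each contributed unit returns 2.800 to the group, so the social optimum is full contribution by everyone: group total = 2.800 × 263 = 736.40.
Efficiency loss = (2.800 − 1) × 263 = 473.40.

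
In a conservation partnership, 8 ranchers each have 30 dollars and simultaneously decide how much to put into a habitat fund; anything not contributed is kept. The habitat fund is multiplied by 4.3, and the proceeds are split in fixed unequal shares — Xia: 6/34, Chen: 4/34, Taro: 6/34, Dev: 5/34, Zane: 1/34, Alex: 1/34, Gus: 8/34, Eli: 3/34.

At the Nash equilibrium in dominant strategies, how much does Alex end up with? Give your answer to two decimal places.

33.79 dollars

A player with share s gets back 4.3·s per unit contributed, so full contribution is dominant for anyone with s > 1/4.3 = 0.2326 and zero contribution is dominant for anyone below.
Only Gus (8/34) clears that bar, contributing 30; the remaining 7 contribute 0. Total contributed: 30.
Alex keeps 30 and receives 4.3 × 30 × 1/34 = 3.79 from the habitat fund, for a payoff of 33.79.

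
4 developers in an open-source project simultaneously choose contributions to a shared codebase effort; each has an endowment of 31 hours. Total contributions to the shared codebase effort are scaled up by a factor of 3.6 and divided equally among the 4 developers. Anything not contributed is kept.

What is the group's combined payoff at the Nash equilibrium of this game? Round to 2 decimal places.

124.00 hours

Each contributed unit returns 3.6/4 = 0.9000 to its contributor — below 1 — so contributing 0 is dominant for every player. At the Nash equilibrium everyone keeps their 31, and the group total is 4 × 31 = 124.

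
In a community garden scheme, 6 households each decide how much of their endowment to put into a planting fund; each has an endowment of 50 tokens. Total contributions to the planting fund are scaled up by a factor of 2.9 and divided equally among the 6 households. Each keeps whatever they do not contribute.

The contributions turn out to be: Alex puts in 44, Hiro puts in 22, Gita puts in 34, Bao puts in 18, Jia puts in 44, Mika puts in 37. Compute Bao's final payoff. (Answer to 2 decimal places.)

Total contributed: 44 + 22 + 34 + 18 + 44 + 37 = 199.
Each receives 2.9 × 199 / 6 = 96.18 from the planting fund.
Bao keeps 50 − 18 = 32, so Bao's payoff is 32 + 96.18 = 128.18.

128.18 tokens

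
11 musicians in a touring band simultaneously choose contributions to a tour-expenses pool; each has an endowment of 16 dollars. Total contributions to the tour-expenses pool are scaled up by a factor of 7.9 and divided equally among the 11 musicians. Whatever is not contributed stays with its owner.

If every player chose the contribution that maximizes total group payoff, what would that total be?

1390.40 dollars

Each contributed unit returns 7.900 to the group as a whole (0.7182 to each of 11 players), which exceeds 1, so the social optimum is full contribution: group total = 7.900 × 176 = 1390.40.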